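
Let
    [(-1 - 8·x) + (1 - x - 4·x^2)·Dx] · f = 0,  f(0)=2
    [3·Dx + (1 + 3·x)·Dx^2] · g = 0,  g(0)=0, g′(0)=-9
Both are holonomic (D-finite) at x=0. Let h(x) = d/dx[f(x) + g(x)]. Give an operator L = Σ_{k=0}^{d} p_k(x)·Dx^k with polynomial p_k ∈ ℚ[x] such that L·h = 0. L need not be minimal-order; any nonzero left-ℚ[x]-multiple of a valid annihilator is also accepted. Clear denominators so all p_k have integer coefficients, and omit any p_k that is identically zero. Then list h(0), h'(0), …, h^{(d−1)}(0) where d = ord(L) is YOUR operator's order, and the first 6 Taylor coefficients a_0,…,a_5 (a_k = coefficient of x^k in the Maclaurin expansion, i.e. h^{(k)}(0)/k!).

f: a_k = 2, 2, 10, 18, 58, 130, …
g: a_k = 0, -9, 27/2, -27, 243/4, -729/5, …
Sum ⇒ L₀ = lclm(L_f,L_g) in ℚ(x)⟨Dx⟩.
h=h₀': d/dx-closure on L₀ ⇒ L.
L = (342 + 2178·x + 6624·x^2 + 6336·x^3 + 6912·x^4) + (36 + 696·x + 4356·x^2 + 10176·x^3 + 12960·x^4 + 11520·x^5)·Dx + (-13 - 101·x - 191·x^2 + 225·x^3 + 1440·x^4 + 2928·x^5 + 2304·x^6)·Dx^2  (order 2).
h: a_k = -7, 47, -27, 475, -79, 4359, …
ICs: h(0) = -7, h′(0) = 47.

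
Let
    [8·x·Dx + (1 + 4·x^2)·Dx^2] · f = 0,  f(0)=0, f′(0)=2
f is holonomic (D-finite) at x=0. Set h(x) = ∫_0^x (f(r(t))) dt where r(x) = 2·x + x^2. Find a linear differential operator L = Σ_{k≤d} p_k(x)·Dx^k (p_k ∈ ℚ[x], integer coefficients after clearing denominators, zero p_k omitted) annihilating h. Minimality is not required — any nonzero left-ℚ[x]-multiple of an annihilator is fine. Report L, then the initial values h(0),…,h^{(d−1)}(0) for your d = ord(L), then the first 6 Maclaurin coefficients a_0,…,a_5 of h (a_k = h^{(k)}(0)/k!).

f: a_k = 0, 2, 0, -8/3, 0, 32/5, …
L₀ from L_f via x↦r, Dx↦r'^{-1}Dx.
∫: right-multiply L₀ by Dx.
L = (-1 + 32·x + 64·x^2 + 48·x^3 + 12·x^4)·Dx^2 + (1 + x + 16·x^2 + 32·x^3 + 20·x^4 + 4·x^5)·Dx^3  (order 3).
h: a_k = 0, 0, 2, 2/3, -16/3, -32/5, …
ICs: h(0) = 0, h′(0) = 0, h′′(0) = 4.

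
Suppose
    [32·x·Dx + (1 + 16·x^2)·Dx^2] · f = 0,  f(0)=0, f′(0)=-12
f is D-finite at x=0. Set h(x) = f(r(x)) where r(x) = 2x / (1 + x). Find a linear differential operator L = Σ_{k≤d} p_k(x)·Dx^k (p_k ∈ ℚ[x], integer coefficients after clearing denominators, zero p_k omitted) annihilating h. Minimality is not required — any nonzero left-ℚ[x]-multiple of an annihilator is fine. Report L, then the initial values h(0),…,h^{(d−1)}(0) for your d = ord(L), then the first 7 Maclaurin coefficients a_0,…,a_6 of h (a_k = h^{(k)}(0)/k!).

L = (2 + 130·x)·Dx + (1 + 2·x + 65·x^2)·Dx^2  (order 2).
h: a_k = 0, -24, 24, 488, -1512, -83064/5, 93208, …
ICs: h(0) = 0, h′(0) = -24.

f: a_k = 0, -12, 0, 64, 0, -3072/5, 0, …
f∘r: x↦r, Dx↦Dx/r' in L_f ⇒ L₀.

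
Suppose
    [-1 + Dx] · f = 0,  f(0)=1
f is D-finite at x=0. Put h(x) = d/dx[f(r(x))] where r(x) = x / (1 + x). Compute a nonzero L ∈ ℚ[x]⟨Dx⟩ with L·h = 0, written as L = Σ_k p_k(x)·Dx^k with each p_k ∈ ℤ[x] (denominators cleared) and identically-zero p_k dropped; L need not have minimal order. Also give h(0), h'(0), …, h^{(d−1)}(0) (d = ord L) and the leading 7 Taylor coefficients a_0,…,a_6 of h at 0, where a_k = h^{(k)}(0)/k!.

L = (-1 - 2·x) + (-1 - 2·x - x^2)·Dx  (order 1).
h: a_k = 1, -1, 1/2, 1/6, -19/24, 151/120, -1091/720, …
ICs: h(0) = 1.

f: a_k = 1, 1, 1/2, 1/6, 1/24, 1/120, 1/720, …
Substitute x→r, Dx→(1/r')Dx; clear ⇒ L₀.
h₀' ⇒ L via d/dx closure of L₀.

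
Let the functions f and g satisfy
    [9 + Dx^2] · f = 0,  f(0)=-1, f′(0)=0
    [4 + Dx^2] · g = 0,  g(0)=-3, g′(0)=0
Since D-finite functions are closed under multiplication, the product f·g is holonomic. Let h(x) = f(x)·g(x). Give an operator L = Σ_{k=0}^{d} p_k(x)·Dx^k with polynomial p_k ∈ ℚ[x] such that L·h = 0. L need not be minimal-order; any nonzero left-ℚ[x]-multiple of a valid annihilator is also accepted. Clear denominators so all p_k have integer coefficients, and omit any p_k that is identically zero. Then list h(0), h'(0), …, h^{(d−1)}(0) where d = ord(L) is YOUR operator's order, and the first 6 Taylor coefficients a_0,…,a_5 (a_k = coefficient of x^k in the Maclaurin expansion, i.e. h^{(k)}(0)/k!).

f: a_k = -1, 0, 9/2, 0, -27/8, 0, …
g: a_k = -3, 0, 6, 0, -2, 0, …
Sym-product of L_f,L_g gives L₀ (≤ ord 4).
L = 25 + 26·Dx^2 + Dx^4  (order 4).
h: a_k = 3, 0, -39/2, 0, 313/8, 0, …
ICs: h(0) = 3, h′(0) = 0, h′′(0) = -39, h′′′(0) = 0.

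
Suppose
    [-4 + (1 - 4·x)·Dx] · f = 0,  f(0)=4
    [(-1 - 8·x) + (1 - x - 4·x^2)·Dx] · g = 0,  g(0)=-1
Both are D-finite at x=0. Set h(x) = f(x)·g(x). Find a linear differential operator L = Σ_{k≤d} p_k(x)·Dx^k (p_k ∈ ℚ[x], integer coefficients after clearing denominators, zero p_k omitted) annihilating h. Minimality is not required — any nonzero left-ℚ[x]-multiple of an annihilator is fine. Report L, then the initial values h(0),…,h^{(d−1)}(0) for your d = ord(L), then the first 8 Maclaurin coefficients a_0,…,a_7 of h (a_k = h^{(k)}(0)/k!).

L = (-5 + 48·x^2) + (1 - 5·x + 16·x^3)·Dx  (order 1).
h: a_k = -4, -20, -100, -436, -1860, -7700, -31524, -127860, …
ICs: h(0) = -4.

f: a_k = 4, 16, 64, 256, 1024, 4096, 16384, 65536, …
g: a_k = -1, -1, -5, -9, -29, -65, -181, -441, …
L₀ := L_f ⊗_s L_g (sym. prod.), ord ≤ 1.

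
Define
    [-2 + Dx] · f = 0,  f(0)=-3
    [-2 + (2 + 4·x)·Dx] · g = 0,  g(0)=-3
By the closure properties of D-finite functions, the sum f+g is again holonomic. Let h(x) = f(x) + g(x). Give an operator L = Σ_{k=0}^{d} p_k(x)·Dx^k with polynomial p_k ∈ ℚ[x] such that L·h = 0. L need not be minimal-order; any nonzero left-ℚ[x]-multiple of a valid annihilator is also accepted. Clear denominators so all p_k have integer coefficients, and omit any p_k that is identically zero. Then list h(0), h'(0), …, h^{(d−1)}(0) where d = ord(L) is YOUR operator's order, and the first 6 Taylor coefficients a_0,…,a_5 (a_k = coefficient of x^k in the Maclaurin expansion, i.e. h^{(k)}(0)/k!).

L = (6 + 8·x) + (-5 - 16·x - 16·x^2)·Dx + (1 + 6·x + 8·x^2)·Dx^2  (order 2).
h: a_k = -6, -9, -9/2, -11/2, -1/8, -137/40, …
ICs: h(0) = -6, h′(0) = -9.

f: a_k = -3, -6, -6, -4, -2, -4/5, …
g: a_k = -3, -3, 3/2, -3/2, 15/8, -21/8, …
h₀=f+g: left-lcm gives L₀, ord ≤ 2.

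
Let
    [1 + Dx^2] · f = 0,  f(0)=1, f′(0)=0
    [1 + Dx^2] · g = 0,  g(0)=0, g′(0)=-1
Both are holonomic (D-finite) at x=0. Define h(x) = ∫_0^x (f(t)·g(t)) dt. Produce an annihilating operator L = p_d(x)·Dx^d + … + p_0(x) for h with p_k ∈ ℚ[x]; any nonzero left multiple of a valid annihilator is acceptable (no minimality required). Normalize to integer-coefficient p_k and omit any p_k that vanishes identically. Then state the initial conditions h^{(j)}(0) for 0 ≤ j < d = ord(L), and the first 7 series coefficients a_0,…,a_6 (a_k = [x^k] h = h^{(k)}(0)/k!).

L = 4·Dx^2 + Dx^4  (order 4).
h: a_k = 0, 0, -1/2, 0, 1/6, 0, -1/45, …
ICs: h(0) = 0, h′(0) = 0, h′′(0) = -1, h′′′(0) = 0.

f: a_k = 1, 0, -1/2, 0, 1/24, 0, -1/720, …
g: a_k = 0, -1, 0, 1/6, 0, -1/120, 0, …
L₀ := L_f ⊗_s L_g (sym. prod.), ord ≤ 4.
Integrate: L := L₀·Dx.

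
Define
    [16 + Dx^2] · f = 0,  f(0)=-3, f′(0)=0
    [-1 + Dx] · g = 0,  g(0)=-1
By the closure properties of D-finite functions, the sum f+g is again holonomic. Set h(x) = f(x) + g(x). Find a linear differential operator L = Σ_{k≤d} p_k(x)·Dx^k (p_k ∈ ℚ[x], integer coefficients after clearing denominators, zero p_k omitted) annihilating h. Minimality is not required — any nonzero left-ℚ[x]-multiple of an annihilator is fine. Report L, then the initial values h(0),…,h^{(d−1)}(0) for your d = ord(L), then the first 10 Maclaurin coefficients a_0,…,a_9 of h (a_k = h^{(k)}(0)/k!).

L = -16 + 16·Dx - Dx^2 + Dx^3  (order 3).
h: a_k = -4, -1, 47/2, -1/6, -769/24, -1/120, 12287/720, -1/5040, -28087/5760, -1/362880, …
ICs: h(0) = -4, h′(0) = -1, h′′(0) = 47.

f: a_k = -3, 0, 24, 0, -32, 0, 256/15, 0, -512/105, 0, …
g: a_k = -1, -1, -1/2, -1/6, -1/24, -1/120, -1/720, -1/5040, -1/40320, -1/362880, …
L₀ := lclm(L_f,L_g); ord L₀ ≤ 2+1.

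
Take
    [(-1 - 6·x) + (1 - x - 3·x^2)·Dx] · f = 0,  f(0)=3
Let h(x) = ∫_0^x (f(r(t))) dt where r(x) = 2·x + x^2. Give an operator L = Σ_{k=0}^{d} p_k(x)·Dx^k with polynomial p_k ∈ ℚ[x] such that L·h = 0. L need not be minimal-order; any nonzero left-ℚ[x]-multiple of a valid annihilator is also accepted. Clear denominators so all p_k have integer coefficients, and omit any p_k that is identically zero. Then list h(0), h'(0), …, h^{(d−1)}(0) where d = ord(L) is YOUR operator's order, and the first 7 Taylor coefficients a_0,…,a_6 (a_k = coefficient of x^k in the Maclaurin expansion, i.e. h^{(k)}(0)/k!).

L = (2 + 26·x + 36·x^2 + 12·x^3)·Dx + (-1 + 2·x + 13·x^2 + 12·x^3 + 3·x^4)·Dx^2  (order 2).
h: a_k = 0, 3, 3, 17, 54, 1176/5, 965, …
ICs: h(0) = 0, h′(0) = 3.

f: a_k = 3, 3, 12, 21, 57, 120, 291, …
h₀=f(r): pull back L_f along r ⇒ L₀.
Integrate: L := L₀·Dx.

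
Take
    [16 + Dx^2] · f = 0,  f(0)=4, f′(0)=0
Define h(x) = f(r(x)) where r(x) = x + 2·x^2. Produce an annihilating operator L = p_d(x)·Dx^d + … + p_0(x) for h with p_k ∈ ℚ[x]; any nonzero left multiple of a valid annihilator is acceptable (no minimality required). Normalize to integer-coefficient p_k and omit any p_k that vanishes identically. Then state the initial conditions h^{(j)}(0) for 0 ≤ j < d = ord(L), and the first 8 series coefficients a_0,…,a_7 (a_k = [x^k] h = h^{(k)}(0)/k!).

f: a_k = 4, 0, -32, 0, 128/3, 0, -1024/45, 0, …
Change of var in L_f (x↦r) gives L₀.
L = (16 + 192·x + 768·x^2 + 1024·x^3) - 4·Dx + (1 + 4·x)·Dx^2  (order 2).
h: a_k = 4, 0, -32, -128, -256/3, 1024/3, 45056/45, 16384/15, …
ICs: h(0) = 4, h′(0) = 0.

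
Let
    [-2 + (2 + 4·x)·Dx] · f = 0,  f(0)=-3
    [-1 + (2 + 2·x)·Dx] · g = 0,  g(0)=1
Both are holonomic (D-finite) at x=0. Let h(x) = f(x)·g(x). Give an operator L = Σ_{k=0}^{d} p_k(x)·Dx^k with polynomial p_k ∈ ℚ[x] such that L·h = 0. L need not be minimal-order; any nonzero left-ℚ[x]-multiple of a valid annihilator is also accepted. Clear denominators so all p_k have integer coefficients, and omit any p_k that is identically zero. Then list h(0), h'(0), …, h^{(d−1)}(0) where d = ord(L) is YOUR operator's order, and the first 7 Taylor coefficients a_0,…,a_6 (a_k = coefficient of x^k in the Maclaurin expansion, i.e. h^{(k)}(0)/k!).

f: a_k = -3, -3, 3/2, -3/2, 15/8, -21/8, 63/16, …
g: a_k = 1, 1/2, -1/8, 1/16, -5/128, 7/256, -21/1024, …
f·g: L₀ = L_f ⊗_s L_g, ord ≤ 1·1.
L = (-3 - 4·x) + (2 + 6·x + 4·x^2)·Dx  (order 1).
h: a_k = -3, -9/2, 3/8, -9/16, 111/128, -351/256, 2271/1024, …
ICs: h(0) = -3.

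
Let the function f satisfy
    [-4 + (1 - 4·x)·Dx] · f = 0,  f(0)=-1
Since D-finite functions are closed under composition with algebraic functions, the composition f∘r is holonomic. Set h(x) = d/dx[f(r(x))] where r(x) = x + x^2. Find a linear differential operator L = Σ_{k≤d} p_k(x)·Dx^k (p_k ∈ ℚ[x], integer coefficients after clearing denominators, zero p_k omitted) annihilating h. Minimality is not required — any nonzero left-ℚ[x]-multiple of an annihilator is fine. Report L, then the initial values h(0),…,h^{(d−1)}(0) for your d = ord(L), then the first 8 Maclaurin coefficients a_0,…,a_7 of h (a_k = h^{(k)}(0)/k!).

f: a_k = -1, -4, -16, -64, -256, -1024, -4096, -16384, …
h₀=f(r): pull back L_f along r ⇒ L₀.
h₀' ⇒ L via d/dx closure of L₀.
L = (10 + 24·x + 24·x^2) + (-1 + 2·x + 12·x^2 + 8·x^3)·Dx  (order 1).
h: a_k = -4, -40, -288, -1856, -11200, -64896, -365568, -2017280, …
ICs: h(0) = -4.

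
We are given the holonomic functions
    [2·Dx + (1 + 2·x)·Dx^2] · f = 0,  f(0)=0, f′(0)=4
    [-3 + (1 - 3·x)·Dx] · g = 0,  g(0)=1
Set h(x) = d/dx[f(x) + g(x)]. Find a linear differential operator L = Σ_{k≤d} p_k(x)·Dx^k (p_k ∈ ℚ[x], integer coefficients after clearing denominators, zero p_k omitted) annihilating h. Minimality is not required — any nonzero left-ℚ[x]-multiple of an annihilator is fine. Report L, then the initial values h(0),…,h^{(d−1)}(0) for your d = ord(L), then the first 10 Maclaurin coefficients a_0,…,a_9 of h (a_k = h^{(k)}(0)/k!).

f: a_k = 0, 4, -4, 16/3, -8, 64/5, -64/3, 256/7, -64, 1024/9, …
g: a_k = 1, 3, 9, 27, 81, 243, 729, 2187, 6561, 19683, …
f+g: L₀ = lclm(L_f,L_g), ord ≤ 2+1.
h₀' ⇒ L via d/dx closure of L₀.
L = (-78 - 36·x) + (-23 - 132·x - 72·x^2)·Dx + (4 - x - 27·x^2 - 18·x^3)·Dx^2  (order 2).
h: a_k = 7, 10, 97, 292, 1279, 4246, 15565, 51976, 178171, 588442, …
ICs: h(0) = 7, h′(0) = 10.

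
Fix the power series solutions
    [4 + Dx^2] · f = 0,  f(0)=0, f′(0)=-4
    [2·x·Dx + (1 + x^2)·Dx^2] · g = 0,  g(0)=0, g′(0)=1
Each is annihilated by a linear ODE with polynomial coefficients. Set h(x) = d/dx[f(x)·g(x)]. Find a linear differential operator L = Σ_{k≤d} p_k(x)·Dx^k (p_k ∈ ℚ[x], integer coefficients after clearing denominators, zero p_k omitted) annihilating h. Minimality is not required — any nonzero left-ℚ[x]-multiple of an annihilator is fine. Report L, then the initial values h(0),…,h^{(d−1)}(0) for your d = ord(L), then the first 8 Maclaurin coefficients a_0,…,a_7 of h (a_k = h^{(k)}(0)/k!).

L = (512 + 1824·x^2 + 2768·x^4 + 1920·x^6 + 912·x^8 + 320·x^10 + 64·x^12) + (248·x + 944·x^3 + 1240·x^5 + 800·x^7 + 320·x^9 + 64·x^11)·Dx + (168 + 652·x^2 + 1080·x^4 + 892·x^6 + 488·x^8 + 176·x^10 + 32·x^12)·Dx^2 + (62·x + 236·x^3 + 310·x^5 + 200·x^7 + 80·x^9 + 16·x^11)·Dx^3 + (10 + 49·x^2 + 97·x^4 + 103·x^6 + 65·x^8 + 24·x^10 + 4·x^12)·Dx^4  (order 4).
h: a_k = 0, -8, 0, 16, 0, -40/3, 0, 32/3, …
ICs: h(0) = 0, h′(0) = -8, h′′(0) = 0, h′′′(0) = 96.

f: a_k = 0, -4, 0, 8/3, 0, -8/15, 0, 16/315, …
g: a_k = 0, 1, 0, -1/3, 0, 1/5, 0, -1/7, …
Sym-product of L_f,L_g gives L₀ (≤ ord 4).
Differentiate: ansatz ord ≤ ord L₀ ⇒ L.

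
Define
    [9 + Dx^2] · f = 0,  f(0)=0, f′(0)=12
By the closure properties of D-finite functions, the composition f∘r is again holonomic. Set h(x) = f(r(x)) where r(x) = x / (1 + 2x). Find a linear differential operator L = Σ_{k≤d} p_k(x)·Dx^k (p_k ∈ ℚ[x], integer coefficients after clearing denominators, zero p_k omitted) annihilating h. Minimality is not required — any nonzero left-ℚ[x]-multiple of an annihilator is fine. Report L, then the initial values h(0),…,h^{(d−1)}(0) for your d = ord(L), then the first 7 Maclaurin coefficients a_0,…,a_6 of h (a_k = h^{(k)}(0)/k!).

f: a_k = 0, 12, 0, -18, 0, 81/10, 0, …
Substitute x→r, Dx→(1/r')Dx; clear ⇒ L₀.
L = 9 + (4 + 24·x + 48·x^2 + 32·x^3)·Dx + (1 + 8·x + 24·x^2 + 32·x^3 + 16·x^4)·Dx^2  (order 2).
h: a_k = 0, 12, -24, 30, 12, -2319/10, 975, …
ICs: h(0) = 0, h′(0) = 12.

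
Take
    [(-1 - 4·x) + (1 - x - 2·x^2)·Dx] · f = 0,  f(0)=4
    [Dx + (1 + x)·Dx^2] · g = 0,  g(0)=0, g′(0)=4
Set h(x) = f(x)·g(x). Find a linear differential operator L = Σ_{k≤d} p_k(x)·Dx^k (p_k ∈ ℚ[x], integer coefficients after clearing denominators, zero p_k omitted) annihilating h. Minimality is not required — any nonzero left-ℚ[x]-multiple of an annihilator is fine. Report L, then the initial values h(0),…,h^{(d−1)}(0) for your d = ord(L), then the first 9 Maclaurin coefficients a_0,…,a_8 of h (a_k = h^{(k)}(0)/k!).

f: a_k = 4, 4, 12, 20, 44, 84, 172, 340, 684, …
g: a_k = 0, 4, -2, 4/3, -1, 4/5, -2/3, 4/7, -1/2, …
Sym-product of L_f,L_g gives L₀ (≤ ord 2).
L = (5 + 8·x) + (1 + 11·x + 10·x^2)·Dx + (-1 + 3·x^2 + 2·x^3)·Dx^2  (order 2).
h: a_k = 0, 16, 8, 136/3, 172/3, 756/5, 1316/5, 19876/35, 7646/7, …
ICs: h(0) = 0, h′(0) = 16.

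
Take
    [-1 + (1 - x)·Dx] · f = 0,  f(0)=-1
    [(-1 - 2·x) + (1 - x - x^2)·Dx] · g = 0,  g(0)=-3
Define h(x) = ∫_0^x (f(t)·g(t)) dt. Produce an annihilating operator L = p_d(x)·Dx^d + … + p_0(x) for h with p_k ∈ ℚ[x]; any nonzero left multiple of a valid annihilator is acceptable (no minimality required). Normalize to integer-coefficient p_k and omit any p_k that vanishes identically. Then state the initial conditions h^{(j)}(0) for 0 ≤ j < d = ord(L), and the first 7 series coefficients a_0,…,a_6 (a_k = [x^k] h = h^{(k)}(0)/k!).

f: a_k = -1, -1, -1, -1, -1, -1, -1, …
g: a_k = -3, -3, -6, -9, -15, -24, -39, …
h₀=f·g: eliminate ⇒ L₀, order ≤ 1·1.
h=∫h₀ ⇒ L = L₀·Dx.
L = (-2 + 3·x^2)·Dx + (1 - 2·x + x^3)·Dx^2  (order 2).
h: a_k = 0, 3, 3, 4, 21/4, 36/5, 10, …
ICs: h(0) = 0, h′(0) = 3.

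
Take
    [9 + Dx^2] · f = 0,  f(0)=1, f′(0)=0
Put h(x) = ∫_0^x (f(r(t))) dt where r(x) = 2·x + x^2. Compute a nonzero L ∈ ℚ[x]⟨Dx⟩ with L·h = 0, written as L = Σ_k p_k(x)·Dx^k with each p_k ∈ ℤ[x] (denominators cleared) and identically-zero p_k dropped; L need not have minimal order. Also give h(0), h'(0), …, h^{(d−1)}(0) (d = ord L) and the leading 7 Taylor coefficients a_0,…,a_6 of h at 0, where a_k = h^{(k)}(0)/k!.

L = (36 + 108·x + 108·x^2 + 36·x^3)·Dx - Dx^2 + (1 + x)·Dx^3  (order 3).
h: a_k = 0, 1, 0, -6, -9/2, 99/10, 18, …
ICs: h(0) = 0, h′(0) = 1, h′′(0) = 0.

f: a_k = 1, 0, -9/2, 0, 27/8, 0, -81/80, …
f∘r: x↦r, Dx↦Dx/r' in L_f ⇒ L₀.
Integrate: L := L₀·Dx.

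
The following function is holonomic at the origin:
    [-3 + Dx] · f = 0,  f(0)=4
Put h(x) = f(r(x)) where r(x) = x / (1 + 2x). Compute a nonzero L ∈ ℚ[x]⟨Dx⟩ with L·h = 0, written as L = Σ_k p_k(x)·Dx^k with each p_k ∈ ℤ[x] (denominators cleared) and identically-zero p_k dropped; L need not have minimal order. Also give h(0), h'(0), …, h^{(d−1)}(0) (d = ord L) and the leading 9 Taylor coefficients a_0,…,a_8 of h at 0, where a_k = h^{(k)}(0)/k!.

L = -3 + (1 + 4·x + 4·x^2)·Dx  (order 1).
h: a_k = 4, 12, -6, -6, 51/2, -519/10, 1581/20, -12441/140, 45417/1120, …
ICs: h(0) = 4.

f: a_k = 4, 12, 18, 18, 27/2, 81/10, 81/20, 243/140, 729/1120, …
Change of var in L_f (x↦r) gives L₀.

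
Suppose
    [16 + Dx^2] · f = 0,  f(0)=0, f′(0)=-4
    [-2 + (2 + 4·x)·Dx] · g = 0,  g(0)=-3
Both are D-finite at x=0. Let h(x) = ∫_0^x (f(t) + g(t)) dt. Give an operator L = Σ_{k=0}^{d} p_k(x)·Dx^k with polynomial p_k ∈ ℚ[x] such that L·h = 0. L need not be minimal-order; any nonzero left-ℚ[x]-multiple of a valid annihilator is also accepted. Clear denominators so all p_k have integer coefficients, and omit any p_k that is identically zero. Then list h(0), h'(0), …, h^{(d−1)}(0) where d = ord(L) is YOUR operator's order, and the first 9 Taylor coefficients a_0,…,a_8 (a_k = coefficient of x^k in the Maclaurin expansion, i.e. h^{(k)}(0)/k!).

f: a_k = 0, -4, 0, 32/3, 0, -128/15, 0, 1024/315, 0, …
g: a_k = -3, -3, 3/2, -3/2, 15/8, -21/8, 63/16, -99/16, 1287/128, …
L₀ := lclm(L_f,L_g); ord L₀ ≤ 2+1.
h=∫₀ˣh₀: take L = L₀·Dx.
L = (-304 - 1024·x - 1024·x^2)·Dx + (240 + 1504·x + 3072·x^2 + 2048·x^3)·Dx^2 + (-19 - 64·x - 64·x^2)·Dx^3 + (15 + 94·x + 192·x^2 + 128·x^3)·Dx^4  (order 4).
h: a_k = 0, -3, -7/2, 1/2, 55/24, 3/8, -1339/720, 9/16, -14801/40320, …
ICs: h(0) = 0, h′(0) = -3, h′′(0) = -7, h′′′(0) = 3.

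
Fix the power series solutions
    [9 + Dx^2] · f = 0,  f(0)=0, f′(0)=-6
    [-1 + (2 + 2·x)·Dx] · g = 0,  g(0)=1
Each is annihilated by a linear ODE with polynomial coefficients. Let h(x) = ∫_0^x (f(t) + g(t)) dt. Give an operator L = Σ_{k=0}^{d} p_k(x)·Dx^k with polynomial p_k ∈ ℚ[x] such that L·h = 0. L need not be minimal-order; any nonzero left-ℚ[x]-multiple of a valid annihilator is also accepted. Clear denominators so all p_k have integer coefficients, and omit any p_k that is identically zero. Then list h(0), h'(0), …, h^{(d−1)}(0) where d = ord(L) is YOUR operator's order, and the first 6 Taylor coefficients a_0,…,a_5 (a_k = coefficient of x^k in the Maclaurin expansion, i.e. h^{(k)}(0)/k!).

L = (-351 - 648·x - 324·x^2)·Dx + (630 + 1926·x + 1944·x^2 + 648·x^3)·Dx^2 + (-39 - 72·x - 36·x^2)·Dx^3 + (70 + 214·x + 216·x^2 + 72·x^3)·Dx^4  (order 4).
h: a_k = 0, 1, -11/4, -1/24, 145/64, -1/128, …
ICs: h(0) = 0, h′(0) = 1, h′′(0) = -11/2, h′′′(0) = -1/4.

f: a_k = 0, -6, 0, 9, 0, -81/20, …
g: a_k = 1, 1/2, -1/8, 1/16, -5/128, 7/256, …
L₀ := lclm(L_f,L_g); ord L₀ ≤ 2+1.
∫: right-multiply L₀ by Dx.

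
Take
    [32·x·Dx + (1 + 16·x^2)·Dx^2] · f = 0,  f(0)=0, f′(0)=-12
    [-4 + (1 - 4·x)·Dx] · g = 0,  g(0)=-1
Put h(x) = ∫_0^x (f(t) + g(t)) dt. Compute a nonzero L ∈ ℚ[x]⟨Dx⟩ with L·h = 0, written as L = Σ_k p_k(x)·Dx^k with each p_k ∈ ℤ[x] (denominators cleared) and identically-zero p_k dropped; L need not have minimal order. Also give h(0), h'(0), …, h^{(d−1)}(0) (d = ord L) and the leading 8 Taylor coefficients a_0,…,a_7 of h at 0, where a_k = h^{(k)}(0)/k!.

f: a_k = 0, -12, 0, 64, 0, -3072/5, 0, 49152/7, …
g: a_k = -1, -4, -16, -64, -256, -1024, -4096, -16384, …
h₀=f+g: left-lcm gives L₀, ord ≤ 3.
Integrate: L := L₀·Dx.
L = (32 - 512·x - 1536·x^2)·Dx^2 + (-16 + 32·x - 256·x^2 - 1536·x^3)·Dx^3 + (1 - 256·x^4)·Dx^4  (order 4).
h: a_k = 0, -1, -8, -16/3, 0, -256/5, -4096/15, -4096/7, …
ICs: h(0) = 0, h′(0) = -1, h′′(0) = -16, h′′′(0) = -32.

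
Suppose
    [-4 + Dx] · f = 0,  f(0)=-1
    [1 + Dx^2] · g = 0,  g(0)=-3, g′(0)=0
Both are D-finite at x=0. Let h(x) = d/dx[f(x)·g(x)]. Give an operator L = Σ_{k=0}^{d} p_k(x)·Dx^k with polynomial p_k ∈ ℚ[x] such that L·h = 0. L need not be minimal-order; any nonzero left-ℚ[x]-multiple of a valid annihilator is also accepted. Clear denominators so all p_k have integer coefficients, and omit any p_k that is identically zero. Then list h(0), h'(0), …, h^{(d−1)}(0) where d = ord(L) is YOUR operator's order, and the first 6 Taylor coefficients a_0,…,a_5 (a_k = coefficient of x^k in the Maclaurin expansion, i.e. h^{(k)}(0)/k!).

L = 17 - 8·Dx + Dx^2  (order 2).
h: a_k = 12, 45, 78, 161/2, 101/2, 99/8, …
ICs: h(0) = 12, h′(0) = 45.

f: a_k = -1, -4, -8, -32/3, -32/3, -128/15, …
g: a_k = -3, 0, 3/2, 0, -1/8, 0, …
L₀ := L_f ⊗_s L_g (sym. prod.), ord ≤ 2.
h=h₀': d/dx-closure on L₀ ⇒ L.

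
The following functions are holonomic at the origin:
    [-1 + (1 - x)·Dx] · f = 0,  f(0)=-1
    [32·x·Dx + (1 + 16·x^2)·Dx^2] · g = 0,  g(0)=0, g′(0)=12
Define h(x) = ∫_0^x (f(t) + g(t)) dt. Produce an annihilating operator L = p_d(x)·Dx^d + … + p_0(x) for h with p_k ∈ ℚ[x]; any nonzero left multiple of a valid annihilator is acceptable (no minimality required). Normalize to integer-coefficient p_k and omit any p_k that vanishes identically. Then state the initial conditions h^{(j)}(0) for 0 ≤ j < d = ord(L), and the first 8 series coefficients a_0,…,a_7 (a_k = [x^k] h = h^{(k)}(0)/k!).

L = (-32 + 128·x + 1536·x^2)·Dx^2 + (19 - 32·x - 656·x^2 + 1536·x^3)·Dx^3 + (-1 - 15·x - 240·x^3 + 256·x^4)·Dx^4  (order 4).
h: a_k = 0, -1, 11/2, -1/3, -65/4, -1/5, 3067/30, -1/7, …
ICs: h(0) = 0, h′(0) = -1, h′′(0) = 11, h′′′(0) = -2.

f: a_k = -1, -1, -1, -1, -1, -1, -1, -1, …
g: a_k = 0, 12, 0, -64, 0, 3072/5, 0, -49152/7, …
Sum ⇒ L₀ = lclm(L_f,L_g) in ℚ(x)⟨Dx⟩.
Integrate: L := L₀·Dx.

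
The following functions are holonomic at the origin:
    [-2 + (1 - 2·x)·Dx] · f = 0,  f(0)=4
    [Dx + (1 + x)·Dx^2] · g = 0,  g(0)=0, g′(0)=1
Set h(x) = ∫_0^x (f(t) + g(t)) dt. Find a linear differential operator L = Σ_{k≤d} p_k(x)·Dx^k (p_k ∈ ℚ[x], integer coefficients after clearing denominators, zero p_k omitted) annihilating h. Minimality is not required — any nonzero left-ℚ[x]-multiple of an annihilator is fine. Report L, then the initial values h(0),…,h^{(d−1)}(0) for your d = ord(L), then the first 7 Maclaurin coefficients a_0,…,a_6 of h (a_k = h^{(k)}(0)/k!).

L = (32 + 8·x)·Dx^2 + (22 + 56·x + 16·x^2)·Dx^3 + (-5 + 3·x + 12·x^2 + 4·x^3)·Dx^4  (order 4).
h: a_k = 0, 4, 9/2, 31/6, 97/12, 51/4, 641/30, …
ICs: h(0) = 0, h′(0) = 4, h′′(0) = 9, h′′′(0) = 31.

f: a_k = 4, 8, 16, 32, 64, 128, 256, …
g: a_k = 0, 1, -1/2, 1/3, -1/4, 1/5, -1/6, …
h₀=f+g: left-lcm gives L₀, ord ≤ 3.
Integrate: L := L₀·Dx.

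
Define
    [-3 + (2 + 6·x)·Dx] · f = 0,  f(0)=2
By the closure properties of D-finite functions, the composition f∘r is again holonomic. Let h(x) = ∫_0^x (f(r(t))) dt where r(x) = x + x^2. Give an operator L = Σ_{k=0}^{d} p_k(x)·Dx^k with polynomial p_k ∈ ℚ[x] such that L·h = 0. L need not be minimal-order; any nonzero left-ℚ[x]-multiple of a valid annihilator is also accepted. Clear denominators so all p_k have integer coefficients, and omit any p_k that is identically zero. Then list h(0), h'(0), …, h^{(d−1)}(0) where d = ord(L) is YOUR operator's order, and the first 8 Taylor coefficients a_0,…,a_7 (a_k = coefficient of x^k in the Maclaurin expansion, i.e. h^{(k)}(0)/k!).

L = (-3 - 6·x)·Dx + (2 + 6·x + 6·x^2)·Dx^2  (order 2).
h: a_k = 0, 2, 3/2, 1/4, -9/32, 99/320, -81/256, 999/3584, …
ICs: h(0) = 0, h′(0) = 2.

f: a_k = 2, 3, -9/4, 27/8, -405/64, 1701/128, -15309/512, 72171/1024, …
f∘r: x↦r, Dx↦Dx/r' in L_f ⇒ L₀.
∫: right-multiply L₀ by Dx.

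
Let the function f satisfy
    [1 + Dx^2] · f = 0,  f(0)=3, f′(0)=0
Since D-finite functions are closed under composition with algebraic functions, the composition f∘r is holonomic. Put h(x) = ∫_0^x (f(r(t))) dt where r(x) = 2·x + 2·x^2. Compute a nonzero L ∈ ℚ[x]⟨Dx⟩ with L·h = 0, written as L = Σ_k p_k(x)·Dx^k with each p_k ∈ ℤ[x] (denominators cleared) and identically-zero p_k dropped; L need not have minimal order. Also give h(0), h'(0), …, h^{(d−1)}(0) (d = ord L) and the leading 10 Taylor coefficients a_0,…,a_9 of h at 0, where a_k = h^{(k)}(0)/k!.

f: a_k = 3, 0, -3/2, 0, 1/8, 0, -1/240, 0, 1/13440, 0, …
Change of var in L_f (x↦r) gives L₀.
h=∫₀ˣh₀: take L = L₀·Dx.
L = (4 + 24·x + 48·x^2 + 32·x^3)·Dx - 2·Dx^2 + (1 + 2·x)·Dx^3  (order 3).
h: a_k = 0, 3, 0, -2, -3, -4/5, 4/3, 176/105, 4/5, -208/945, …
ICs: h(0) = 0, h′(0) = 3, h′′(0) = 0.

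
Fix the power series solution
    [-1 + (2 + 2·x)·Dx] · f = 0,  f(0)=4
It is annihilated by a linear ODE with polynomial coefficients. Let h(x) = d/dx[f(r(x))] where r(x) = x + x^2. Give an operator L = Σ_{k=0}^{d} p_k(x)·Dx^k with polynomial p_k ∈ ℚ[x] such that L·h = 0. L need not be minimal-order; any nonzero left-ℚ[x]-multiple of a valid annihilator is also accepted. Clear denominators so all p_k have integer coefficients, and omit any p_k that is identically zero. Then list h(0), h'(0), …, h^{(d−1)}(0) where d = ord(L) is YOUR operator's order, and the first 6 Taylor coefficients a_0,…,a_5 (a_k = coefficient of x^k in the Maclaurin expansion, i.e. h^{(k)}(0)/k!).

L = 3 + (-2 - 6·x - 6·x^2 - 4·x^3)·Dx  (order 1).
h: a_k = 2, 3, -9/4, 3/8, 75/64, -171/128, …
ICs: h(0) = 2.

f: a_k = 4, 2, -1/2, 1/4, -5/32, 7/64, …
f∘r: x↦r, Dx↦Dx/r' in L_f ⇒ L₀.
Derive L from L₀ (diff closure).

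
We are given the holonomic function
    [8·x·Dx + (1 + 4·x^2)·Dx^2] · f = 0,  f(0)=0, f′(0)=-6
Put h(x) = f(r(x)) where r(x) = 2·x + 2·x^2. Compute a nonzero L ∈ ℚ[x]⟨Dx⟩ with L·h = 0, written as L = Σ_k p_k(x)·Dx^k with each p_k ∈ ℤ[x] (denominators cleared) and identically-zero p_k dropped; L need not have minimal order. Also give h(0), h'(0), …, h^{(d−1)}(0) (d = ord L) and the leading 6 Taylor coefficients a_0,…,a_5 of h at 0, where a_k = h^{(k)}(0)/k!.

L = (-2 + 32·x + 128·x^2 + 192·x^3 + 96·x^4)·Dx + (1 + 2·x + 16·x^2 + 64·x^3 + 80·x^4 + 32·x^5)·Dx^2  (order 2).
h: a_k = 0, -12, -12, 64, 192, -2112/5, …
ICs: h(0) = 0, h′(0) = -12.

f: a_k = 0, -6, 0, 8, 0, -96/5, …
Change of var in L_f (x↦r) gives L₀.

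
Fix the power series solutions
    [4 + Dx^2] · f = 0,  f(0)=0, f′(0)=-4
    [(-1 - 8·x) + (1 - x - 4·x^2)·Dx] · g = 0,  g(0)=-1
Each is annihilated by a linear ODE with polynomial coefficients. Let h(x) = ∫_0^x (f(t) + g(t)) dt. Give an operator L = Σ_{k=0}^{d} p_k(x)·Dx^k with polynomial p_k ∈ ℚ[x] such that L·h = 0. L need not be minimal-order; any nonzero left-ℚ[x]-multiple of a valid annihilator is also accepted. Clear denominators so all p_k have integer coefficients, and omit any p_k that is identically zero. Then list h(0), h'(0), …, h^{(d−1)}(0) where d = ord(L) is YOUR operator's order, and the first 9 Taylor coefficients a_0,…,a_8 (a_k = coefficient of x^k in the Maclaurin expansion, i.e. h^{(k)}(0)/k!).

f: a_k = 0, -4, 0, 8/3, 0, -8/15, 0, 16/315, 0, …
g: a_k = -1, -1, -5, -9, -29, -65, -181, -441, -1165, …
Sum ⇒ L₀ = lclm(L_f,L_g) in ℚ(x)⟨Dx⟩.
Integrate: L := L₀·Dx.
L = (-116 - 1008·x - 968·x^2 - 2688·x^3 - 640·x^4 - 1024·x^5)·Dx + (28 + 4·x - 8·x^2 - 200·x^3 - 480·x^4 - 384·x^5 - 512·x^6)·Dx^2 + (-29 - 252·x - 242·x^2 - 672·x^3 - 160·x^4 - 256·x^5)·Dx^3 + (7 + x - 2·x^2 - 50·x^3 - 120·x^4 - 96·x^5 - 128·x^6)·Dx^4  (order 4).
h: a_k = 0, -1, -5/2, -5/3, -19/12, -29/5, -983/90, -181/7, -138899/2520, …
ICs: h(0) = 0, h′(0) = -1, h′′(0) = -5, h′′′(0) = -10.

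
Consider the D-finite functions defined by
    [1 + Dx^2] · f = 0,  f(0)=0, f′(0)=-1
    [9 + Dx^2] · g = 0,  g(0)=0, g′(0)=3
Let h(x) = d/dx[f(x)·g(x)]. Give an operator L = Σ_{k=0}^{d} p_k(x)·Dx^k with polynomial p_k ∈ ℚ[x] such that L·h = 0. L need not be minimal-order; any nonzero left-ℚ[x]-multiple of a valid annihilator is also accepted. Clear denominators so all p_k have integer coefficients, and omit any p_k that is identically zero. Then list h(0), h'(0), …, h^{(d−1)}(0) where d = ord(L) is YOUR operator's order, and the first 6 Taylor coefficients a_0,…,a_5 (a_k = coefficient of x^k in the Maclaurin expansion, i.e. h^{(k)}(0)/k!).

L = 64 + 20·Dx^2 + Dx^4  (order 4).
h: a_k = 0, -6, 0, 20, 0, -84/5, …
ICs: h(0) = 0, h′(0) = -6, h′′(0) = 0, h′′′(0) = 120.

f: a_k = 0, -1, 0, 1/6, 0, -1/120, …
g: a_k = 0, 3, 0, -9/2, 0, 81/40, …
L₀ := L_f ⊗_s L_g (sym. prod.), ord ≤ 4.
Differentiate: ansatz ord ≤ ord L₀ ⇒ L.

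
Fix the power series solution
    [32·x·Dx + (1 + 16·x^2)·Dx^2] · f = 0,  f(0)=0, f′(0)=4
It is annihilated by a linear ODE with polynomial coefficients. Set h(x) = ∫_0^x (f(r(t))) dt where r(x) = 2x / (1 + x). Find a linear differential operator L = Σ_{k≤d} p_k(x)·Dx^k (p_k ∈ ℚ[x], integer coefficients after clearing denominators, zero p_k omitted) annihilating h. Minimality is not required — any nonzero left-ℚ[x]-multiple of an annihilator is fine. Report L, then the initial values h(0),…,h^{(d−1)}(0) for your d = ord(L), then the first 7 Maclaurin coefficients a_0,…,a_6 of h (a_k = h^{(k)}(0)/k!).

f: a_k = 0, 4, 0, -64/3, 0, 1024/5, 0, …
Substitute x→r, Dx→(1/r')Dx; clear ⇒ L₀.
Integrate: L := L₀·Dx.
L = (2 + 130·x)·Dx^2 + (1 + 2·x + 65·x^2)·Dx^3  (order 3).
h: a_k = 0, 0, 4, -8/3, -122/3, 504/5, 13844/15, …
ICs: h(0) = 0, h′(0) = 0, h′′(0) = 8.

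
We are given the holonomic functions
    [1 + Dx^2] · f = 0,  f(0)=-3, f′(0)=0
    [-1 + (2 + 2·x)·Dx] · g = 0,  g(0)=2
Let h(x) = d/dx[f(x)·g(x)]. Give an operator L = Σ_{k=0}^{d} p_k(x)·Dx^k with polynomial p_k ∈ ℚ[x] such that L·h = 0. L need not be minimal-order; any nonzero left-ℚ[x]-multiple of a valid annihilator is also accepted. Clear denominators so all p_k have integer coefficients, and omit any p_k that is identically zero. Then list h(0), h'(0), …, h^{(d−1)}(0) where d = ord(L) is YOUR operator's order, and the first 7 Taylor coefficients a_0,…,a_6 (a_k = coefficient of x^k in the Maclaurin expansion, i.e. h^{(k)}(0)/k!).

L = (53 + 144·x + 136·x^2 + 64·x^3 + 16·x^4) + (-4 - 36·x - 48·x^2 - 16·x^3)·Dx + (28 + 88·x + 108·x^2 + 64·x^3 + 16·x^4)·Dx^2  (order 2).
h: a_k = -3, 15/2, 27/8, -25/16, -65/128, 349/1280, -2807/15360, …
ICs: h(0) = -3, h′(0) = 15/2.

f: a_k = -3, 0, 3/2, 0, -1/8, 0, 1/240, …
g: a_k = 2, 1, -1/4, 1/8, -5/64, 7/128, -21/512, …
Sym-product of L_f,L_g gives L₀ (≤ ord 2).
h₀' ⇒ L via d/dx closure of L₀.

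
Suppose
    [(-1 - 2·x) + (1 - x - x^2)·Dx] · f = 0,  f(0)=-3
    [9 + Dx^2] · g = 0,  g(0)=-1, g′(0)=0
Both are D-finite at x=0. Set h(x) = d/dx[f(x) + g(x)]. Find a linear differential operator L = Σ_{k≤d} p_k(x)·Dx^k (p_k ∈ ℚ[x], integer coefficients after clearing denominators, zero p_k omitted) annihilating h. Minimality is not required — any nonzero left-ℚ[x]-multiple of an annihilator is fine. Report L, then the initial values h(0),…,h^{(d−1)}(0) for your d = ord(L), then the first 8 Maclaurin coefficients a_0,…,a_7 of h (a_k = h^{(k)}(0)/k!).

f: a_k = -3, -3, -6, -9, -15, -24, -39, -63, …
g: a_k = -1, 0, 9/2, 0, -27/8, 0, 81/80, 0, …
Weyl lclm of L_f,L_g ⇒ L₀ (ord ≤ 3).
Derive L from L₀ (diff closure).
L = (468 + 1026·x + 1170·x^2 + 450·x^3 + 630·x^4 + 486·x^5 + 162·x^6) + (-81 - 63·x + 252·x^2 + 45·x^3 - 90·x^4 + 153·x^5 + 189·x^6 + 54·x^7)·Dx + (52 + 114·x + 130·x^2 + 50·x^3 + 70·x^4 + 54·x^5 + 18·x^6)·Dx^2 + (-9 - 7·x + 28·x^2 + 5·x^3 - 10·x^4 + 17·x^5 + 21·x^6 + 6·x^7)·Dx^3  (order 3).
h: a_k = -3, -3, -27, -147/2, -120, -9117/40, -441, -457689/560, …
ICs: h(0) = -3, h′(0) = -3, h′′(0) = -54.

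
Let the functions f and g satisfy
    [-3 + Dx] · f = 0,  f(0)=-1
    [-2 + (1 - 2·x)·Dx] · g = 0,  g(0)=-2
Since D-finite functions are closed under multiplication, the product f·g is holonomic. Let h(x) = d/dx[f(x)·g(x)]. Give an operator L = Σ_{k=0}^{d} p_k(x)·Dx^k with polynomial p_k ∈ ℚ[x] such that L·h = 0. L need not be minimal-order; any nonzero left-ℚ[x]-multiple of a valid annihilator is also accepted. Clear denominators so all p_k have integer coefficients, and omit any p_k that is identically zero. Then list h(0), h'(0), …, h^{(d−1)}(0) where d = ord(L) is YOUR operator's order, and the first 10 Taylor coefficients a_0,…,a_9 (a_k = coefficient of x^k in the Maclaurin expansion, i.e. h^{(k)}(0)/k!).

L = (29 - 60·x + 36·x^2) + (-5 + 16·x - 12·x^2)·Dx  (order 1).
h: a_k = 10, 58, 201, 563, 5711/4, 13755/4, 321193/40, 5139817/280, 92518893/2240, 205598269/2240, …
ICs: h(0) = 10.

f: a_k = -1, -3, -9/2, -9/2, -27/8, -81/40, -81/80, -243/560, -729/4480, -243/4480, …
g: a_k = -2, -4, -8, -16, -32, -64, -128, -256, -512, -1024, …
h₀=f·g: eliminate ⇒ L₀, order ≤ 1·1.
Derive L from L₀ (diff closure).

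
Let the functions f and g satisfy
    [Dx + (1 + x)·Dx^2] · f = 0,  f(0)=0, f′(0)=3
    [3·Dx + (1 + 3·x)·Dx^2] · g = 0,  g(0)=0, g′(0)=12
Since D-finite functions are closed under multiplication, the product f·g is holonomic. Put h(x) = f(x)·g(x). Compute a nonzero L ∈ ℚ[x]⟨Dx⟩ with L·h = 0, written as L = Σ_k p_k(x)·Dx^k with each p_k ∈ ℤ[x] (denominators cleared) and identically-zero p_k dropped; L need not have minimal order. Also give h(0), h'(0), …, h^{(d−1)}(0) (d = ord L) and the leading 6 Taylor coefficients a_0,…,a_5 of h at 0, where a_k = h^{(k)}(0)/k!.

f: a_k = 0, 3, -3/2, 1, -3/4, 3/5, …
g: a_k = 0, 12, -18, 36, -81, 972/5, …
Sym-product of L_f,L_g gives L₀ (≤ ord 4).
L = (30 + 72·x + 54·x^2)·Dx + (76 + 354·x + 540·x^2 + 270·x^3)·Dx^2 + (29 + 200·x + 486·x^2 + 504·x^3 + 189·x^4)·Dx^3 + (2 + 19·x + 68·x^2 + 114·x^3 + 90·x^4 + 27·x^5)·Dx^4  (order 4).
h: a_k = 0, 0, 36, -72, 147, -324, …
ICs: h(0) = 0, h′(0) = 0, h′′(0) = 72, h′′′(0) = -432.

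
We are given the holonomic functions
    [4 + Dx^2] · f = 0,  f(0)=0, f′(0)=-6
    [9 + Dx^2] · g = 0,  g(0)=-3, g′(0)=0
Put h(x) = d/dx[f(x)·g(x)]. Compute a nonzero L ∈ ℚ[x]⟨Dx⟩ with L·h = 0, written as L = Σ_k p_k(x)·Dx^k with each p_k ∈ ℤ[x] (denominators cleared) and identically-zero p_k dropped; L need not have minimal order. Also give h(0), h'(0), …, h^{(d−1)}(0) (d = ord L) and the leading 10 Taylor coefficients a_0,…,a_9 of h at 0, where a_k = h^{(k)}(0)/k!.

L = 25 + 26·Dx^2 + Dx^4  (order 4).
h: a_k = 18, 0, -279, 0, 2343/4, 0, -19531/40, 0, 488281/2240, 0, …
ICs: h(0) = 18, h′(0) = 0, h′′(0) = -558, h′′′(0) = 0.

f: a_k = 0, -6, 0, 4, 0, -4/5, 0, 8/105, 0, -4/945, …
g: a_k = -3, 0, 27/2, 0, -81/8, 0, 243/80, 0, -2187/4480, 0, …
Sym-product of L_f,L_g gives L₀ (≤ ord 4).
Derive L from L₀ (diff closure).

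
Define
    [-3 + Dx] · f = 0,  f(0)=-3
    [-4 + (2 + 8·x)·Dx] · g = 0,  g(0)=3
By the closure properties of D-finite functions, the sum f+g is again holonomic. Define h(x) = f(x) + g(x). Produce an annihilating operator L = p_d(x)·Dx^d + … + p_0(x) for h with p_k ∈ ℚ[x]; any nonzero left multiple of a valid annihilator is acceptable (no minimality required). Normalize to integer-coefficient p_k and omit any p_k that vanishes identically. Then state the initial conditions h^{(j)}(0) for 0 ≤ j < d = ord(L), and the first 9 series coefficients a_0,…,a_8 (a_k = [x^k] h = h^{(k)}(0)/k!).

L = (30 + 72·x) + (-13 - 72·x - 144·x^2)·Dx + (1 + 16·x + 48·x^2)·Dx^2  (order 2).
h: a_k = 0, -3, -39/2, -3/2, -321/8, 3117/40, -20403/80, 442791/560, -11533707/4480, …
ICs: h(0) = 0, h′(0) = -3.

f: a_k = -3, -9, -27/2, -27/2, -81/8, -243/40, -243/80, -729/560, -2187/4480, …
g: a_k = 3, 6, -6, 12, -30, 84, -252, 792, -2574, …
Weyl lclm of L_f,L_g ⇒ L₀ (ord ≤ 2).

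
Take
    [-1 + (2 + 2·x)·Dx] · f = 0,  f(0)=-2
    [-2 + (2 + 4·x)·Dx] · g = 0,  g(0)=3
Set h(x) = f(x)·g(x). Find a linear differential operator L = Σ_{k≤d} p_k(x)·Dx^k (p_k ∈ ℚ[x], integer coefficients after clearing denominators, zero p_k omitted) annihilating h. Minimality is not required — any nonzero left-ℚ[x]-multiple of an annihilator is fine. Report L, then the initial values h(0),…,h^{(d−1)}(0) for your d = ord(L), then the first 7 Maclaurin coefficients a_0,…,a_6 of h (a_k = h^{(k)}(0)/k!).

f: a_k = -2, -1, 1/4, -1/8, 5/64, -7/128, 21/512, …
g: a_k = 3, 3, -3/2, 3/2, -15/8, 21/8, -63/16, …
L₀ := L_f ⊗_s L_g (sym. prod.), ord ≤ 1.
L = (-3 - 4·x) + (2 + 6·x + 4·x^2)·Dx  (order 1).
h: a_k = -6, -9, 3/4, -9/8, 111/64, -351/128, 2271/512, …
ICs: h(0) = -6.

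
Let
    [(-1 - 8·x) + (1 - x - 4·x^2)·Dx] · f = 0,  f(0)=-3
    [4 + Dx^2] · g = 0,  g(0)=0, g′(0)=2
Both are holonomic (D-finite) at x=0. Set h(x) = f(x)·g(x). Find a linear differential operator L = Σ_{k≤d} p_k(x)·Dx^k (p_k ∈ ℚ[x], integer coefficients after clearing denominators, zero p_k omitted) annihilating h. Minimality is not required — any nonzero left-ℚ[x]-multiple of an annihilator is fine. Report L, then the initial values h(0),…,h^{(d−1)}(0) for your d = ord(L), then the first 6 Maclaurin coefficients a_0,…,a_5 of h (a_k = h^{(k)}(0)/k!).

f: a_k = -3, -3, -15, -27, -87, -195, …
g: a_k = 0, 2, 0, -4/3, 0, 4/15, …
Product ⇒ symmetric product L₀, ord ≤ 2.
L = (4 + 4·x + 16·x^2) + (2 + 16·x)·Dx + (-1 + x + 4·x^2)·Dx^2  (order 2).
h: a_k = 0, -6, -6, -26, -50, -774/5, …
ICs: h(0) = 0, h′(0) = -6.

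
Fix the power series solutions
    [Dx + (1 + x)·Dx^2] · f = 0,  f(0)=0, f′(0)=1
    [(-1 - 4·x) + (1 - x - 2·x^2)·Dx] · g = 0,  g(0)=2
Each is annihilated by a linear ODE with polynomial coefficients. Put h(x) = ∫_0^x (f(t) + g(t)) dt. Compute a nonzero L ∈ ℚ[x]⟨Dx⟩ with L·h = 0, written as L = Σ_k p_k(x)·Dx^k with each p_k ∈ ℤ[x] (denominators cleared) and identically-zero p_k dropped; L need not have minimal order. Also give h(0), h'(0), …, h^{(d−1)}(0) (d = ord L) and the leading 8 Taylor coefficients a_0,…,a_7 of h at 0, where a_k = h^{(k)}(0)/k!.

L = (-42 - 144·x - 144·x^2 - 96·x^3)·Dx^2 + (-28 - 172·x - 312·x^2 - 328·x^3 - 160·x^4)·Dx^3 + (7 + 14·x - 5·x^2 - 56·x^3 - 76·x^4 - 32·x^5)·Dx^4  (order 4).
h: a_k = 0, 2, 3/2, 11/6, 31/12, 87/20, 211/30, 515/42, …
ICs: h(0) = 0, h′(0) = 2, h′′(0) = 3, h′′′(0) = 11.

f: a_k = 0, 1, -1/2, 1/3, -1/4, 1/5, -1/6, 1/7, …
g: a_k = 2, 2, 6, 10, 22, 42, 86, 170, …
L₀ := lclm(L_f,L_g); ord L₀ ≤ 2+1.
h=∫h₀ ⇒ L = L₀·Dx.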